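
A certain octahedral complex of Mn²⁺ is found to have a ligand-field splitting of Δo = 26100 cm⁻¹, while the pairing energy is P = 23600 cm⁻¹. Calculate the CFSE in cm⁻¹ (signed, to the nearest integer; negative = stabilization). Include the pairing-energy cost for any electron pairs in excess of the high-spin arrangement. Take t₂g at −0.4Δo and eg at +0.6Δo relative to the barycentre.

Mn is in group 7, so Mn²⁺ is d⁵ (7 − 2 = 5).
Since Δo = 26100 cm⁻¹ > P = 23600 cm⁻¹, the complex adopts the low-spin configuration.
Configuration: t₂g⁵ eg⁰.
Orbital CFSE = -2.0Δo = -2.0 × 26100 = -52200 cm⁻¹.
Excess pairs vs high-spin: 2 − 0 = 2; pairing cost = +47200 cm⁻¹.
Net CFSE = -52200 + 47200 = -5000 cm⁻¹.

-5000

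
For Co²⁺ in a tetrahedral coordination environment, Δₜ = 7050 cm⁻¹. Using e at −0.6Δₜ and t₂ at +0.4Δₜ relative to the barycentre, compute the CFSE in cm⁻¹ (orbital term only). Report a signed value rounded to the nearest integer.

-8460

Co is in group 9, so Co²⁺ is d⁷ (9 − 2 = 7).
Tetrahedral splitting is small, so the complex is high-spin.
Configuration: e⁴ t₂³.
Orbital CFSE = 4(-0.6) + 3(0.4) = -1.2Δₜ = -1.2 × 7050 = -8460 cm⁻¹.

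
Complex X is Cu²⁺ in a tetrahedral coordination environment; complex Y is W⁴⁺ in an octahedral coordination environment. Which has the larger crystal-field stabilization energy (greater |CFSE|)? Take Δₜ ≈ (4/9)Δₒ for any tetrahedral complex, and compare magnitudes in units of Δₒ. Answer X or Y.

Y

X: Cu²⁺: group 11, so d-count = 11 − 2 = 9; Tetrahedral fields are weak (Δₜ ≈ 4/9 Δₒ), so electrons fill high-spin; e⁴ t₂⁵, CFSE = -0.4Δₜ ≈ -0.18Δₒ.
Y: W sits in group 6; removing 4 electrons leaves W⁴⁺ with 6 − 4 = 2 d electrons; t2g^2 e_g^0, CFSE = -0.8Δₒ.
So Y has the larger |CFSE|.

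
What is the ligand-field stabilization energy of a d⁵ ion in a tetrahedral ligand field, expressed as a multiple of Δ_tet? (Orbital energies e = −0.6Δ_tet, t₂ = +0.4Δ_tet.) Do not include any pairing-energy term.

Tetrahedral splitting is small, so the complex is high-spin.
Configuration: e² t₂³.
CFSE = 2(-0.6Δ_tet) + 3(0.4Δ_tet) = -1.2Δ_tet + 1.2Δ_tet = 0.0Δ_tet.

0.0 Δ_tet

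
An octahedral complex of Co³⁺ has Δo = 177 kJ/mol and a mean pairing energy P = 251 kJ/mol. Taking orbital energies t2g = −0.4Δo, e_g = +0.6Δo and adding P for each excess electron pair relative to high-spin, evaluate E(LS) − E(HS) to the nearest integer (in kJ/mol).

148

Co sits in group 9; removing 3 electrons leaves Co³⁺ with 9 − 3 = 6 d electrons.
In the high-spin limit (t2g^4 e_g^2) the orbital term is -0.4Δo = -71 kJ/mol, with no excess pairing.
For low-spin the configuration is t2g^6 e_g^0: orbital energy -2.4 × 177 = -425 kJ/mol, and 2 additional pairs relative to high-spin add 502 kJ/mol, giving 77 kJ/mol.
E(LS) − E(HS) = 77 − (-71) = 148 kJ/mol.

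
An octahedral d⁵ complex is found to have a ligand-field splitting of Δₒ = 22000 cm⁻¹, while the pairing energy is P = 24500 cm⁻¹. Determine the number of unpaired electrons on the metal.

Δₒ < P, so pairing is avoided: the ground state is high-spin.
That gives t₂g³ eg².
Unpaired electrons: 5.

5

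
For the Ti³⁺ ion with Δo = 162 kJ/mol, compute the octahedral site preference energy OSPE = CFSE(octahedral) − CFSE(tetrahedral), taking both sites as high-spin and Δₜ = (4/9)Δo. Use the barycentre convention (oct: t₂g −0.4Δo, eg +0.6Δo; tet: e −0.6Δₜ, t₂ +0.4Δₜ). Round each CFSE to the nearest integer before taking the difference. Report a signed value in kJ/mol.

-22

Ti is in group 4, so Ti³⁺ is d¹ (4 − 3 = 1).
Octahedral (high-spin): t₂g¹ eg⁰, CFSE = 1(−0.4) + 0(+0.6) = -0.4Δo = -0.4 × 162 = -65 kJ/mol.
In a tetrahedral site the filling is e¹ t₂⁰: CFSE(tet) = -0.6Δₜ = -0.6 × (4/9)(162) = -43 kJ/mol.
Subtracting, OSPE = -65 − (-43) = -22 kJ/mol.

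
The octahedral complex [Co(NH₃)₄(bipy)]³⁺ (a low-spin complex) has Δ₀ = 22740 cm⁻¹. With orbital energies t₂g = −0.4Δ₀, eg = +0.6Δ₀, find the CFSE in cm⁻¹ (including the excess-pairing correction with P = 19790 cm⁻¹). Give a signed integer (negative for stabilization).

-14996

Ligand charges: 4×(+0) from NH₃ and 1×(+0) from bipy sum to +0; with overall charge +3, Co is +3.
Co³⁺: group 9, so d-count = 9 − 3 = 6.
Configuration: t₂g⁶ eg⁰.
CFSE(orbital) = 6×(-0.4Δ₀) + 0×(0.6Δ₀) = -2.4Δ₀; with Δ₀ = 22740 cm⁻¹ that is -54576 cm⁻¹.
High-spin d⁶ would be t₂g⁴ eg² with 1 pair; low-spin has 3, so 2 excess pairs cost +2P = +39580 cm⁻¹.
Overall CFSE = -54576 + 39580 = -14996 cm⁻¹.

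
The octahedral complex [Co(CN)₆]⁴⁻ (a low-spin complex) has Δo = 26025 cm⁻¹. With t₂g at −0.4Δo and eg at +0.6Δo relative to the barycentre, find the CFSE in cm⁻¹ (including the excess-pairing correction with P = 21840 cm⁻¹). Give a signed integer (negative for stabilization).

-25005

Each CN⁻ contributes -1; 6 × (-1) = -6. With overall charge -4, Co is in the +2 oxidation state.
Co is in group 9, so Co²⁺ is d⁷ (9 − 2 = 7).
The d⁷ electrons fill as t₂g⁶ eg¹.
Orbital CFSE = 6(-0.4) + 1(0.6) = -1.8Δo = -1.8 × 26025 = -46845 cm⁻¹.
Pairing penalty: 3 pairs vs 2 in the high-spin reference → 1 extra × P = 21840 cm⁻¹.
Net CFSE = -46845 + 21840 = -25005 cm⁻¹.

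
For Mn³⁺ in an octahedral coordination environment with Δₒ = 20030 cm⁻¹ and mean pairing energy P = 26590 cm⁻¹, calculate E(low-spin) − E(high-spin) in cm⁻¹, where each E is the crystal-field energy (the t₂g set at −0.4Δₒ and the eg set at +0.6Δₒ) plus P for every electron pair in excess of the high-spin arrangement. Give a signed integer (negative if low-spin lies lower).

Group 7 minus oxidation state +3 gives a d⁴ configuration for Mn³⁺.
In the high-spin limit (t₂g³ eg¹) the orbital term is -0.6Δₒ = -12018 cm⁻¹, with no excess pairing.
For low-spin the configuration is t₂g⁴ eg⁰: orbital energy -1.6 × 20030 = -32048 cm⁻¹, and 1 additional pair relative to high-spin adds 26590 cm⁻¹, giving -5458 cm⁻¹.
E(LS) − E(HS) = -5458 − (-12018) = 6560 cm⁻¹.

6560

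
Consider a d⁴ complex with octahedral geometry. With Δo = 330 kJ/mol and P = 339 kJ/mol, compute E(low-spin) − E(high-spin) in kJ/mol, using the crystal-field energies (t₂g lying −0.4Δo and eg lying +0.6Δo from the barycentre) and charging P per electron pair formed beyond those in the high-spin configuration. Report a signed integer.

In the high-spin limit (t₂g³ eg¹) the orbital term is -0.6Δo = -198 kJ/mol, with no excess pairing.
Low-spin: t₂g⁴ eg⁰, orbital CFSE = -1.6Δo = -528 kJ/mol; plus 1 excess pair × P = +339 kJ/mol; total -189 kJ/mol.
E(LS) − E(HS) = -189 − (-198) = 9 kJ/mol.

9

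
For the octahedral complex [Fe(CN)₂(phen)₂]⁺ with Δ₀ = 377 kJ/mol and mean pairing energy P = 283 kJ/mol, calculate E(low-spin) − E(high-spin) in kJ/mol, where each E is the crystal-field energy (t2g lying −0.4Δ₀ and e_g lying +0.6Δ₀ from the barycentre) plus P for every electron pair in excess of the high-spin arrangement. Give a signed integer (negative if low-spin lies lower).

Ligand charges: 2×(-1) from CN⁻ and 2×(+0) from phen sum to -2; with overall charge +1, Fe is +3.
Group 8 minus oxidation state +3 gives a d⁵ configuration for Fe³⁺.
In the high-spin limit (t2g^3 e_g^2) the orbital term is 0.0Δ₀ = 0 kJ/mol, with no excess pairing.
Low-spin t2g^5 e_g^0 gives -2.0Δ₀ = -754 kJ/mol, but forming 2 extra pairs costs 2P = 566 kJ/mol, so E(LS) = -754 + 566 = -188 kJ/mol.
E(LS) − E(HS) = -188 − (0) = -188 kJ/mol.

-188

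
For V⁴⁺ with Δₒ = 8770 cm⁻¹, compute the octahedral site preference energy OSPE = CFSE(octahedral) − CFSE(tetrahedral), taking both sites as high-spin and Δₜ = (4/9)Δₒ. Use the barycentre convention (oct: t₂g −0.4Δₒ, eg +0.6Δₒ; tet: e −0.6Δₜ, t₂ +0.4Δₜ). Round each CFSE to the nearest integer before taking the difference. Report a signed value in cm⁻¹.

-1169

V is in group 5, so V⁴⁺ is d¹ (5 − 4 = 1).
Octahedral (high-spin): t₂g¹ eg⁰, CFSE = 1(−0.4) + 0(+0.6) = -0.4Δₒ = -0.4 × 8770 = -3508 cm⁻¹.
In a tetrahedral site the filling is e¹ t₂⁰: CFSE(tet) = -0.6Δₜ = -0.6 × (4/9)(8770) = -2339 cm⁻¹.
OSPE = -3508 − (-2339) = -1169 cm⁻¹.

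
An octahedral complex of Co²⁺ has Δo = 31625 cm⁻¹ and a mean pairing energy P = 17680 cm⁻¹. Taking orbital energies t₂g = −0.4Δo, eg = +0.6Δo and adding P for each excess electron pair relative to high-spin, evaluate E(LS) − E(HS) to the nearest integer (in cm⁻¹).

-13945

Co is in group 9, so Co²⁺ is d⁷ (9 − 2 = 7).
High-spin: t₂g⁵ eg², CFSE = -0.8Δo = -25300 cm⁻¹.
Low-spin t₂g⁶ eg¹ gives -1.8Δo = -56925 cm⁻¹, but forming 1 extra pair costs 1P = 17680 cm⁻¹, so E(LS) = -56925 + 17680 = -39245 cm⁻¹.
Thus E(LS) − E(HS) = -13945 cm⁻¹.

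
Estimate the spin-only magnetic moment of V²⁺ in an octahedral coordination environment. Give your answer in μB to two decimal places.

3.87 μB

V²⁺: group 5, so d-count = 5 − 2 = 3.
Configuration: t₂g³ eg⁰ → 3 unpaired electrons.
μ(spin-only) = √[3(3+2)] = √15 ≈ 3.87 μB.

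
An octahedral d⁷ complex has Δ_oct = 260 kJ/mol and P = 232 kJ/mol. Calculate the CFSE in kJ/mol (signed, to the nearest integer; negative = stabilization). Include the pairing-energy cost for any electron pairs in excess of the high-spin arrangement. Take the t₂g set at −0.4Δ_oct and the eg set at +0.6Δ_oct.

-236

Δ_oct > P, so pairing is preferred: the ground state is low-spin.
Filling d⁷ accordingly: t₂g⁶ eg¹.
Orbital CFSE = -1.8Δ_oct = -1.8 × 260 = -468 kJ/mol.
Excess pairs vs high-spin: 3 − 2 = 1; pairing cost = +232 kJ/mol.
Net CFSE = -468 + 232 = -236 kJ/mol.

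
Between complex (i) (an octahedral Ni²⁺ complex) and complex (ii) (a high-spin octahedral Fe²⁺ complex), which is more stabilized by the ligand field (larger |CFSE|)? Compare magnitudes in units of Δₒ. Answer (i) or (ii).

(i): Ni sits in group 10; removing 2 electrons leaves Ni²⁺ with 10 − 2 = 8 d electrons; t2g^6 e_g^2, CFSE = -1.2Δₒ.
(ii): Fe²⁺: group 8, so d-count = 8 − 2 = 6; t₂g⁴ eg², CFSE = -0.4Δₒ.
So (i) has the larger |CFSE|.

(i)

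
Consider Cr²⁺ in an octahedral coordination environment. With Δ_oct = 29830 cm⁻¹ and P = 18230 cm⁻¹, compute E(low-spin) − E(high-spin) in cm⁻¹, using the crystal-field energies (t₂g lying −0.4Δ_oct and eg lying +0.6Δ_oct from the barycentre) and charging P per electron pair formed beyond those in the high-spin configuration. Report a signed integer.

-11600

Cr sits in group 6; removing 2 electrons leaves Cr²⁺ with 6 − 2 = 4 d electrons.
High-spin d⁴ fills as t₂g³ eg¹ with CFSE 3(−0.4) + 1(+0.6) = -0.6Δ_oct = -17898 cm⁻¹.
Low-spin t₂g⁴ eg⁰ gives -1.6Δ_oct = -47728 cm⁻¹, but forming 1 extra pair costs 1P = 18230 cm⁻¹, so E(LS) = -47728 + 18230 = -29498 cm⁻¹.
E(LS) − E(HS) = -29498 − (-17898) = -11600 cm⁻¹.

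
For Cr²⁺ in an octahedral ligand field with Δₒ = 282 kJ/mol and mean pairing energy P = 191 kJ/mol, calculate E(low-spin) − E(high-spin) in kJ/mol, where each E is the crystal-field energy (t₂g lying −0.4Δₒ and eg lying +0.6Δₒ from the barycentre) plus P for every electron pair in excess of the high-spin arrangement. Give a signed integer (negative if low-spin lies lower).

-91

Cr²⁺: group 6, so d-count = 6 − 2 = 4.
High-spin d⁴ fills as t₂g³ eg¹ with CFSE 3(−0.4) + 1(+0.6) = -0.6Δₒ = -169 kJ/mol.
For low-spin the configuration is t₂g⁴ eg⁰: orbital energy -1.6 × 282 = -451 kJ/mol, and 1 additional pair relative to high-spin adds 191 kJ/mol, giving -260 kJ/mol.
The difference is -260 − (-169) = -91 kJ/mol, so low-spin lies lower.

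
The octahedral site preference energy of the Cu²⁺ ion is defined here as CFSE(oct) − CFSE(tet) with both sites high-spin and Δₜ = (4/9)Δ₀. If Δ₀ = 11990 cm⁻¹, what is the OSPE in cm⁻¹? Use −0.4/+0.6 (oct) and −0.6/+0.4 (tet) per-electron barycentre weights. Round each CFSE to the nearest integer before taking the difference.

Cu is in group 11, so Cu²⁺ is d⁹ (11 − 2 = 9).
Octahedral high-spin t₂g⁶ eg³: CFSE = -0.6 × 11990 = -7194 cm⁻¹.
Tetrahedral e⁴ t₂⁵ gives -0.4Δₜ = -0.4 × (4/9) × 11990 = -2132 cm⁻¹.
OSPE = CFSE(oct) − CFSE(tet) = -7194 − (-2132) = -5062 cm⁻¹.

-5062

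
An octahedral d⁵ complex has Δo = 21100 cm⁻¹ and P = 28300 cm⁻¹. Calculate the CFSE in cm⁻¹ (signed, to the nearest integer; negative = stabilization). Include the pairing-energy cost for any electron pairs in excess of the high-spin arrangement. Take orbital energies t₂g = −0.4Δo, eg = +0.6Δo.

Since Δo = 21100 cm⁻¹ < P = 28300 cm⁻¹, the complex adopts the high-spin configuration.
Filling d⁵ accordingly: t₂g³ eg².
Orbital CFSE = 0.0Δo = 0.0 × 21100 = 0 cm⁻¹.
High-spin has no excess pairs, so no pairing correction applies.

0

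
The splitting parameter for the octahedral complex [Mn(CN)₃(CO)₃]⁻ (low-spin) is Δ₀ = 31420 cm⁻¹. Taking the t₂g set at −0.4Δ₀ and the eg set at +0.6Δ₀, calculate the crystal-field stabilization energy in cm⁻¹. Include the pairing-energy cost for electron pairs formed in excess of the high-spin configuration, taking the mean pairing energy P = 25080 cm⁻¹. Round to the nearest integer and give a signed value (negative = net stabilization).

-12680

Ligand charges: 3×(-1) from CN⁻ and 3×(+0) from CO sum to -3; with overall charge -1, Mn is +2.
Mn²⁺: group 7, so d-count = 7 − 2 = 5.
Configuration: t₂g⁵ eg⁰.
Orbital CFSE = 5(-0.4) + 0(0.6) = -2.0Δ₀ = -2.0 × 31420 = -62840 cm⁻¹.
Relative to high-spin t₂g³ eg² (0 paired), the low-spin configuration has 2 additional pairs, contributing +2 × 25080 = +50160 cm⁻¹.
Net CFSE = -62840 + 50160 = -12680 cm⁻¹.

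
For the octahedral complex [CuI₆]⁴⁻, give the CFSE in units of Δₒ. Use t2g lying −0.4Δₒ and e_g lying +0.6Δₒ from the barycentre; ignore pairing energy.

-0.6 Δₒ

Each I⁻ contributes -1; 6 × (-1) = -6. With overall charge -4, Cu is in the +2 oxidation state.
Cu sits in group 11; removing 2 electrons leaves Cu²⁺ with 11 − 2 = 9 d electrons.
Configuration: t2g^6 e_g^3.
CFSE = 6(-0.4Δₒ) + 3(0.6Δₒ) = -2.4Δₒ + 1.8Δₒ = -0.6Δₒ.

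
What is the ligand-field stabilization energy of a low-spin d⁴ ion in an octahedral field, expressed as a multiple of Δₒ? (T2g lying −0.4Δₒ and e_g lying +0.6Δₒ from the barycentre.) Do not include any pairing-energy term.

-1.6 Δₒ

Configuration: t2g^4 e_g^0.
CFSE = 4(-0.4Δₒ) + 0(0.6Δₒ) = -1.6Δₒ + 0.0Δₒ = -1.6Δₒ.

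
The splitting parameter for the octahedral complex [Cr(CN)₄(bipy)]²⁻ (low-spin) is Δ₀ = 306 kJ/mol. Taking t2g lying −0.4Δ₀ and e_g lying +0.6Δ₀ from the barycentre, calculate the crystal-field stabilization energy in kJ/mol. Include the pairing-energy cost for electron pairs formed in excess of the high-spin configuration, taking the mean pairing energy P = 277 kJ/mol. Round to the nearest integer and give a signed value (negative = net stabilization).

-213

Ligand charges: 4×(-1) from CN⁻ and 1×(+0) from bipy sum to -4; with overall charge -2, Cr is +2.
Cr is in group 6, so Cr²⁺ is d⁴ (6 − 2 = 4).
The d⁴ electrons fill as t2g^4 e_g^0.
The orbital stabilization is -1.6Δ₀ = -1.6 × 306 = -490 kJ/mol.
Pairing penalty: 1 pair vs 0 in the high-spin reference → 1 extra × P = 277 kJ/mol.
Combining: -490 + 277 = -213 kJ/mol.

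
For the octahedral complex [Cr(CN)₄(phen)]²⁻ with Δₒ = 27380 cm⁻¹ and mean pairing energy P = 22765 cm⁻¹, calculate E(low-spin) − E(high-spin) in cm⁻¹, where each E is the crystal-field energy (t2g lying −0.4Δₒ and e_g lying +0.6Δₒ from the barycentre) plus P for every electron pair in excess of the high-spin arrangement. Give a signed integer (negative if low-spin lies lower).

Ligand charges: 4×(-1) from CN⁻ and 1×(+0) from phen sum to -4; with overall charge -2, Cr is +2.
Group 6 minus oxidation state +2 gives a d⁴ configuration for Cr²⁺.
High-spin: t2g^3 e_g^1, CFSE = -0.6Δₒ = -16428 cm⁻¹.
For low-spin the configuration is t2g^4 e_g^0: orbital energy -1.6 × 27380 = -43808 cm⁻¹, and 1 additional pair relative to high-spin adds 22765 cm⁻¹, giving -21043 cm⁻¹.
The difference is -21043 − (-16428) = -4615 cm⁻¹, so low-spin lies lower.

-4615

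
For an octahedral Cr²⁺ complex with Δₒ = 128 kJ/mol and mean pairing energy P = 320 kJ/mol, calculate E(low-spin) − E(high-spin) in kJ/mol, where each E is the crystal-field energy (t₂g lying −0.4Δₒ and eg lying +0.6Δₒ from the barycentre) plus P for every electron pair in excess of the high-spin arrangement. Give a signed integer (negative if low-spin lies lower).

Group 6 minus oxidation state +2 gives a d⁴ configuration for Cr²⁺.
High-spin d⁴ fills as t₂g³ eg¹ with CFSE 3(−0.4) + 1(+0.6) = -0.6Δₒ = -77 kJ/mol.
Low-spin: t₂g⁴ eg⁰, orbital CFSE = -1.6Δₒ = -205 kJ/mol; plus 1 excess pair × P = +320 kJ/mol; total 115 kJ/mol.
The difference is 115 − (-77) = 192 kJ/mol, so high-spin lies lower.

192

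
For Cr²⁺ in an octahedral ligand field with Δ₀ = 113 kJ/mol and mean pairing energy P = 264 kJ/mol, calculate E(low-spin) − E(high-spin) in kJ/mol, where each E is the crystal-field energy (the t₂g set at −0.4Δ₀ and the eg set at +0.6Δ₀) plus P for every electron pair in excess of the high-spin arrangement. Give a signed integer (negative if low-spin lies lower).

151

Cr sits in group 6; removing 2 electrons leaves Cr²⁺ with 6 − 2 = 4 d electrons.
High-spin d⁴ fills as t₂g³ eg¹ with CFSE 3(−0.4) + 1(+0.6) = -0.6Δ₀ = -68 kJ/mol.
Low-spin t₂g⁴ eg⁰ gives -1.6Δ₀ = -181 kJ/mol, but forming 1 extra pair costs 1P = 264 kJ/mol, so E(LS) = -181 + 264 = 83 kJ/mol.
Thus E(LS) − E(HS) = 151 kJ/mol.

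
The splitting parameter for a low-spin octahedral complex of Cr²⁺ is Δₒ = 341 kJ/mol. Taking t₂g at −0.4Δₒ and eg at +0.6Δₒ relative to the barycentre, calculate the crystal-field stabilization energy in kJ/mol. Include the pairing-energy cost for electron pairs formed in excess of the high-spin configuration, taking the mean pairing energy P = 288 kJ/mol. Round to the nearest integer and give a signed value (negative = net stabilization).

Cr²⁺: group 6, so d-count = 6 − 2 = 4.
Configuration: t₂g⁴ eg⁰.
The orbital stabilization is -1.6Δₒ = -1.6 × 341 = -546 kJ/mol.
Pairing penalty: 1 pair vs 0 in the high-spin reference → 1 extra × P = 288 kJ/mol.
Combining: -546 + 288 = -258 kJ/mol.

-258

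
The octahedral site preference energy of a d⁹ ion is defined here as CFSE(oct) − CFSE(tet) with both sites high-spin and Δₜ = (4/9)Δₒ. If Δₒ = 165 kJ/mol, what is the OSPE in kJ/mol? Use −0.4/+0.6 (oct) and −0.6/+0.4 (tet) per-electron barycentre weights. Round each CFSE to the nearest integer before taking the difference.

-70

Octahedral high-spin t2g^6 e_g^3: CFSE = -0.6 × 165 = -99 kJ/mol.
Tetrahedral: e^4 t2^5, CFSE = 4(−0.6) + 5(+0.4) = -0.4Δₜ = -0.4 × (4/9) × 165 = -29 kJ/mol.
OSPE = CFSE(oct) − CFSE(tet) = -99 − (-29) = -70 kJ/mol.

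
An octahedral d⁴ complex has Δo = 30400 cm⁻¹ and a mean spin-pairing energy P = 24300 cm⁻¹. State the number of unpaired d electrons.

2

Here Δo > P (30400 > 24300), so the low-spin state is favoured.
Filling d⁴ accordingly: t₂g⁴ eg⁰.
Unpaired electrons: 2.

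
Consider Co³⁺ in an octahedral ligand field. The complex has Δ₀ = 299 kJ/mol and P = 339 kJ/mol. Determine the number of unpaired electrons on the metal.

4

Co³⁺: group 9, so d-count = 9 − 3 = 6.
Here Δ₀ < P (299 < 339), so the high-spin state is favoured.
Configuration: t2g^4 e_g^2.
Unpaired electrons: 4.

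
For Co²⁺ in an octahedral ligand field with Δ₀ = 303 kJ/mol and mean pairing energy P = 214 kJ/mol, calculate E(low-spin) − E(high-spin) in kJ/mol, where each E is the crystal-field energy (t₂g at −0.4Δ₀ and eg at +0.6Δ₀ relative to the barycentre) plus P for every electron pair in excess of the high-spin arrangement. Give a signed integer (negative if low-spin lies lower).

-89

Co sits in group 9; removing 2 electrons leaves Co²⁺ with 9 − 2 = 7 d electrons.
High-spin: t₂g⁵ eg², CFSE = -0.8Δ₀ = -242 kJ/mol.
For low-spin the configuration is t₂g⁶ eg¹: orbital energy -1.8 × 303 = -545 kJ/mol, and 1 additional pair relative to high-spin adds 214 kJ/mol, giving -331 kJ/mol.
The difference is -331 − (-242) = -89 kJ/mol, so low-spin lies lower.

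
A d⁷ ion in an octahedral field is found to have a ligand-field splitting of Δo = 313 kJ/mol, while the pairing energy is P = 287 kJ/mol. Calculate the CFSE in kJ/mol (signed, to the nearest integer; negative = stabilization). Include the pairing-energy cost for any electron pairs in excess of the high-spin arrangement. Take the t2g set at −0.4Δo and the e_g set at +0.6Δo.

With Δo > P the complex is low-spin.
That gives t2g^6 e_g^1.
Orbital CFSE = -1.8Δo = -1.8 × 313 = -563 kJ/mol.
Excess pairs vs high-spin: 3 − 2 = 1; pairing cost = +287 kJ/mol.
Net CFSE = -563 + 287 = -276 kJ/mol.

-276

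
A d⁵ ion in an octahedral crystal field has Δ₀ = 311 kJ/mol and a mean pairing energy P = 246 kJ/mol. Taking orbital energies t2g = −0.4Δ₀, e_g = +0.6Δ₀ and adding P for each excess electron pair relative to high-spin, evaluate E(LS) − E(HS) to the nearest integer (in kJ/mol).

-130

High-spin d⁵ fills as t2g^3 e_g^2 with CFSE 3(−0.4) + 2(+0.6) = 0.0Δ₀ = 0 kJ/mol.
Low-spin t2g^5 e_g^0 gives -2.0Δ₀ = -622 kJ/mol, but forming 2 extra pairs costs 2P = 492 kJ/mol, so E(LS) = -622 + 492 = -130 kJ/mol.
Thus E(LS) − E(HS) = -130 kJ/mol.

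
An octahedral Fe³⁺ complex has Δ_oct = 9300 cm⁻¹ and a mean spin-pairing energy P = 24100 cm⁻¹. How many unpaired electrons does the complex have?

Fe³⁺: group 8, so d-count = 8 − 3 = 5.
Δ_oct < P, so pairing is avoided: the ground state is high-spin.
Configuration: t₂g³ eg².
Unpaired electrons: 5.

5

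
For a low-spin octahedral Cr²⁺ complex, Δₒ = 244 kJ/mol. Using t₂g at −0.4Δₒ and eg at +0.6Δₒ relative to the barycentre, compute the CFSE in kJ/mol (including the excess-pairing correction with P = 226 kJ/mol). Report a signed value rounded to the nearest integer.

Cr²⁺: group 6, so d-count = 6 − 2 = 4.
Configuration: t₂g⁴ eg⁰.
The orbital stabilization is -1.6Δₒ = -1.6 × 244 = -390 kJ/mol.
Relative to high-spin t₂g³ eg¹ (0 paired), the low-spin configuration has 1 additional pair, contributing +1 × 226 = +226 kJ/mol.
Overall CFSE = -390 + 226 = -164 kJ/mol.

-164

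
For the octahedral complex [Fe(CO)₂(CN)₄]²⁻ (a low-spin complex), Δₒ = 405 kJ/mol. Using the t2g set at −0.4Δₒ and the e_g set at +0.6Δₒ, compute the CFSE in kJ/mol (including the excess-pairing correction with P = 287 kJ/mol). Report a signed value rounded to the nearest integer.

Ligand charges: 2×(+0) from CO and 4×(-1) from CN⁻ sum to -4; with overall charge -2, Fe is +2.
Fe²⁺: group 8, so d-count = 8 − 2 = 6.
Electron filling gives t2g^6 e_g^0.
CFSE(orbital) = 6×(-0.4Δₒ) + 0×(0.6Δₒ) = -2.4Δₒ; with Δₒ = 405 kJ/mol that is -972 kJ/mol.
Pairing penalty: 3 pairs vs 1 in the high-spin reference → 2 extra × P = 574 kJ/mol.
Overall CFSE = -972 + 574 = -398 kJ/mol.

-398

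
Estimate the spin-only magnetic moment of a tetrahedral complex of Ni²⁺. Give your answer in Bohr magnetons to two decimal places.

2.83 Bohr magnetons

Ni²⁺: group 10, so d-count = 10 − 2 = 8.
Tetrahedral fields are weak (Δₜ ≈ 4/9 Δₒ), so electrons fill high-spin.
Configuration: e^4 t2^4 → 2 unpaired electrons.
μ(spin-only) = √[2(2+2)] = √8 ≈ 2.83 Bohr magnetons.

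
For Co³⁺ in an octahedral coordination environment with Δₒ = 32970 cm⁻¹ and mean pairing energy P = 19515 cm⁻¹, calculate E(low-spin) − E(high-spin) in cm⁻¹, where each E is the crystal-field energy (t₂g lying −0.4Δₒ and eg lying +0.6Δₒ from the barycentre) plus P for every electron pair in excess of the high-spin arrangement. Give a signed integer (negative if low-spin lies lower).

Co sits in group 9; removing 3 electrons leaves Co³⁺ with 9 − 3 = 6 d electrons.
High-spin d⁶ fills as t₂g⁴ eg² with CFSE 4(−0.4) + 2(+0.6) = -0.4Δₒ = -13188 cm⁻¹.
Low-spin: t₂g⁶ eg⁰, orbital CFSE = -2.4Δₒ = -79128 cm⁻¹; plus 2 excess pairs × P = +39030 cm⁻¹; total -40098 cm⁻¹.
The difference is -40098 − (-13188) = -26910 cm⁻¹, so low-spin lies lower.

-26910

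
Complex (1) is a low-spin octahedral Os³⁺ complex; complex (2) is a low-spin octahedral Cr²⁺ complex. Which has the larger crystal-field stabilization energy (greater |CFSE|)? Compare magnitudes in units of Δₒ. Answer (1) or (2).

(1)

(1): Os is in group 8, so Os³⁺ is d⁵ (8 − 3 = 5); t₂g⁵ eg⁰, CFSE = -2.0Δₒ.
(2): Group 6 minus oxidation state +2 gives a d⁴ configuration for Cr²⁺; t2g^4 e_g^0, CFSE = -1.6Δₒ.
So (1) has the larger |CFSE|.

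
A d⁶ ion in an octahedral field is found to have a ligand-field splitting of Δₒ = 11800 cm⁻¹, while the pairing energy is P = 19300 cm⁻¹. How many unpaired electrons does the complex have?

With Δₒ < P the complex is high-spin.
Filling d⁶ accordingly: t₂g⁴ eg².
Unpaired electrons: 4.

4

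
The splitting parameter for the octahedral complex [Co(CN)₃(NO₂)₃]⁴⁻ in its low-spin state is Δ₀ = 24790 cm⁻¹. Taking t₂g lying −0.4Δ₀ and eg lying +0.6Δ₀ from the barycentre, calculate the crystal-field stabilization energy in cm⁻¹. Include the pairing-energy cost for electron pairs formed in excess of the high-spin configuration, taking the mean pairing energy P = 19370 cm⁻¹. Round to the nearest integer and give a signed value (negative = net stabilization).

-25252

Ligand charges: 3×(-1) from CN⁻ and 3×(-1) from NO₂⁻ sum to -6; with overall charge -4, Co is +2.
Co sits in group 9; removing 2 electrons leaves Co²⁺ with 9 − 2 = 7 d electrons.
Electron filling gives t₂g⁶ eg¹.
Orbital CFSE = 6(-0.4) + 1(0.6) = -1.8Δ₀ = -1.8 × 24790 = -44622 cm⁻¹.
Relative to high-spin t₂g⁵ eg² (2 paired), the low-spin configuration has 1 additional pair, contributing +1 × 19370 = +19370 cm⁻¹.
Net CFSE = -44622 + 19370 = -25252 cm⁻¹.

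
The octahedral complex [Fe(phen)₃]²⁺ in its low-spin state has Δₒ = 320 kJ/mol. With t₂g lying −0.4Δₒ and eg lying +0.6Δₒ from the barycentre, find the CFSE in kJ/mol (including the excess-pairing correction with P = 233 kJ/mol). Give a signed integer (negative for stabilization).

phen is neutral, so the +2 overall charge sits on Fe: oxidation state +2.
Fe is in group 8, so Fe²⁺ is d⁶ (8 − 2 = 6).
Configuration: t₂g⁶ eg⁰.
The orbital stabilization is -2.4Δₒ = -2.4 × 320 = -768 kJ/mol.
Relative to high-spin t₂g⁴ eg² (1 paired), the low-spin configuration has 2 additional pairs, contributing +2 × 233 = +466 kJ/mol.
Combining: -768 + 466 = -302 kJ/mol.

-302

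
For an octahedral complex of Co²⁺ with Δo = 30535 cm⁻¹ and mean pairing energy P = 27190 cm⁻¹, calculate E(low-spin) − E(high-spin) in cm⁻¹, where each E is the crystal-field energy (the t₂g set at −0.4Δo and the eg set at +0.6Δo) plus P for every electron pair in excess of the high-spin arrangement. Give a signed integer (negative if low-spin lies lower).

-3345

Co sits in group 9; removing 2 electrons leaves Co²⁺ with 9 − 2 = 7 d electrons.
In the high-spin limit (t₂g⁵ eg²) the orbital term is -0.8Δo = -24428 cm⁻¹, with no excess pairing.
Low-spin: t₂g⁶ eg¹, orbital CFSE = -1.8Δo = -54963 cm⁻¹; plus 1 excess pair × P = +27190 cm⁻¹; total -27773 cm⁻¹.
The difference is -27773 − (-24428) = -3345 cm⁻¹, so low-spin lies lower.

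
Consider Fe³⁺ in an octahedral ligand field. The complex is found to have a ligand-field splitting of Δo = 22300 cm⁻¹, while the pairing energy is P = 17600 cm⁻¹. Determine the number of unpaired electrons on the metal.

Fe sits in group 8; removing 3 electrons leaves Fe³⁺ with 8 − 3 = 5 d electrons.
Here Δo > P (22300 > 17600), so the low-spin state is favoured.
Filling d⁵ accordingly: t₂g⁵ eg⁰.
Unpaired electrons: 1.

1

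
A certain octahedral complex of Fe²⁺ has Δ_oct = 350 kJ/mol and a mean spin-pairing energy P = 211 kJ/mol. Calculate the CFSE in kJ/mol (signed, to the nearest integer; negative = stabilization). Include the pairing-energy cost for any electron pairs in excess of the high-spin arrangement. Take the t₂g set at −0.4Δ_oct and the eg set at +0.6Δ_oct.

Group 8 minus oxidation state +2 gives a d⁶ configuration for Fe²⁺.
Here Δ_oct > P (350 > 211), so the low-spin state is favoured.
That gives t₂g⁶ eg⁰.
Orbital CFSE = -2.4Δ_oct = -2.4 × 350 = -840 kJ/mol.
Excess pairs vs high-spin: 3 − 1 = 2; pairing cost = +422 kJ/mol.
Net CFSE = -840 + 422 = -418 kJ/mol.

-418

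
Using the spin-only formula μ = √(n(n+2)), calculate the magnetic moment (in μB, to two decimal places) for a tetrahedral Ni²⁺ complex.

2.83 μB

Ni is in group 10, so Ni²⁺ is d⁸ (10 − 2 = 8).
Tetrahedral splitting is small, so the complex is high-spin.
Configuration: e^4 t2^4 → 2 unpaired electrons.
μ(spin-only) = √[2(2+2)] = √8 ≈ 2.83 μB.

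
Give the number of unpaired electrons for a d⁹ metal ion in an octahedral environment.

Configuration: t2g^6 e_g^3, giving 1 unpaired electron.

1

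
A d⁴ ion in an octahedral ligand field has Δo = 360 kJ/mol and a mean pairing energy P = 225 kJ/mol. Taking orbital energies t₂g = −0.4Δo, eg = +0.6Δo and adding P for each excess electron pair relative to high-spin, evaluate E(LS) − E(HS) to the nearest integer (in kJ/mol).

High-spin: t₂g³ eg¹, CFSE = -0.6Δo = -216 kJ/mol.
Low-spin t₂g⁴ eg⁰ gives -1.6Δo = -576 kJ/mol, but forming 1 extra pair costs 1P = 225 kJ/mol, so E(LS) = -576 + 225 = -351 kJ/mol.
The difference is -351 − (-216) = -135 kJ/mol, so low-spin lies lower.

-135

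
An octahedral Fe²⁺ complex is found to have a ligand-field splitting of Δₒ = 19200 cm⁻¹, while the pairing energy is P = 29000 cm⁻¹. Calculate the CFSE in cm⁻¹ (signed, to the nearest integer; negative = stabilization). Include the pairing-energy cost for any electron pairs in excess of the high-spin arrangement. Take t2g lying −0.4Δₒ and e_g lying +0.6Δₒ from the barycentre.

Fe is in group 8, so Fe²⁺ is d⁶ (8 − 2 = 6).
With Δₒ < P the complex is high-spin.
That gives t2g^4 e_g^2.
Orbital CFSE = -0.4Δₒ = -0.4 × 19200 = -7680 cm⁻¹.
High-spin has no excess pairs, so no pairing correction applies.

-7680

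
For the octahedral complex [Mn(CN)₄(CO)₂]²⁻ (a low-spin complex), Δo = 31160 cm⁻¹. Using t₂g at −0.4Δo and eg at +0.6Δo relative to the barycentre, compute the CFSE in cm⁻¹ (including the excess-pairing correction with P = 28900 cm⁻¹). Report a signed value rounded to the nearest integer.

Ligand charges: 4×(-1) from CN⁻ and 2×(+0) from CO sum to -4; with overall charge -2, Mn is +2.
Group 7 minus oxidation state +2 gives a d⁵ configuration for Mn²⁺.
Configuration: t₂g⁵ eg⁰.
Orbital CFSE = 5(-0.4) + 0(0.6) = -2.0Δo = -2.0 × 31160 = -62320 cm⁻¹.
High-spin d⁵ would be t₂g³ eg² with 0 pairs; low-spin has 2, so 2 excess pairs cost +2P = +57800 cm⁻¹.
Net CFSE = -62320 + 57800 = -4520 cm⁻¹.

-4520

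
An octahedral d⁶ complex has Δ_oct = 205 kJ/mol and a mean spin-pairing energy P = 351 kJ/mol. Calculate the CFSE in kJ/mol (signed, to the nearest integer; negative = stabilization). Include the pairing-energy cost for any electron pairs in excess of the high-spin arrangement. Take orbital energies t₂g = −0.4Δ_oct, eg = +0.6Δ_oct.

-82

Δ_oct < P, so pairing is avoided: the ground state is high-spin.
Configuration: t₂g⁴ eg².
Orbital CFSE = -0.4Δ_oct = -0.4 × 205 = -82 kJ/mol.
High-spin has no excess pairs, so no pairing correction applies.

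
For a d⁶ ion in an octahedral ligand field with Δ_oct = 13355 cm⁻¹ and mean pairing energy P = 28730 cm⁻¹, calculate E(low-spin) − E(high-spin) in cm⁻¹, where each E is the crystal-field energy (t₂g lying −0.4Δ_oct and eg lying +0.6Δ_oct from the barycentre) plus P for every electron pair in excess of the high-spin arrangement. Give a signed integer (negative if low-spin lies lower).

30750

In the high-spin limit (t₂g⁴ eg²) the orbital term is -0.4Δ_oct = -5342 cm⁻¹, with no excess pairing.
Low-spin t₂g⁶ eg⁰ gives -2.4Δ_oct = -32052 cm⁻¹, but forming 2 extra pairs costs 2P = 57460 cm⁻¹, so E(LS) = -32052 + 57460 = 25408 cm⁻¹.
Thus E(LS) − E(HS) = 30750 cm⁻¹.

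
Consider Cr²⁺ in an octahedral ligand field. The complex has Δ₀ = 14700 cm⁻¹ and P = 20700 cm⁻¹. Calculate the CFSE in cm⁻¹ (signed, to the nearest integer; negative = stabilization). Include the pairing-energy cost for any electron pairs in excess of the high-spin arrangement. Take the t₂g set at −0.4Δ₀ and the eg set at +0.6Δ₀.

Group 6 minus oxidation state +2 gives a d⁴ configuration for Cr²⁺.
Δ₀ < P, so pairing is avoided: the ground state is high-spin.
That gives t₂g³ eg¹.
Orbital CFSE = -0.6Δ₀ = -0.6 × 14700 = -8820 cm⁻¹.
High-spin has no excess pairs, so no pairing correction applies.

-8820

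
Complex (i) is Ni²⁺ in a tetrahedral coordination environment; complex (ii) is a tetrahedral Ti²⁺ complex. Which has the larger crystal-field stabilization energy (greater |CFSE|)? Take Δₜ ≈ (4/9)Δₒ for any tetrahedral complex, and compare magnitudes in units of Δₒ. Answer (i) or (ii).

(i): Ni sits in group 10; removing 2 electrons leaves Ni²⁺ with 10 − 2 = 8 d electrons; With tetrahedral geometry the complex is necessarily high-spin; e⁴ t₂⁴, CFSE = -0.8Δₜ ≈ -0.36Δₒ.
(ii): Ti is in group 4, so Ti²⁺ is d² (4 − 2 = 2); Tetrahedral fields are weak (Δₜ ≈ 4/9 Δₒ), so electrons fill high-spin; e² t₂⁰, CFSE = -1.2Δₜ ≈ -0.53Δₒ.
So (ii) has the larger |CFSE|.

(ii)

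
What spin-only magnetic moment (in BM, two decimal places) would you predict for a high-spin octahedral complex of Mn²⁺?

Mn sits in group 7; removing 2 electrons leaves Mn²⁺ with 7 − 2 = 5 d electrons.
Configuration: t₂g³ eg² → 5 unpaired electrons.
μ(spin-only) = √[5(5+2)] = √35 ≈ 5.92 BM.

5.92 BM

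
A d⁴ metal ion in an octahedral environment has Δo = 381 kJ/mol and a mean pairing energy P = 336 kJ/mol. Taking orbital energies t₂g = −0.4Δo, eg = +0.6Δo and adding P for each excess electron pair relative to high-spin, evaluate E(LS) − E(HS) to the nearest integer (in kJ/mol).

-45

In the high-spin limit (t₂g³ eg¹) the orbital term is -0.6Δo = -229 kJ/mol, with no excess pairing.
Low-spin t₂g⁴ eg⁰ gives -1.6Δo = -610 kJ/mol, but forming 1 extra pair costs 1P = 336 kJ/mol, so E(LS) = -610 + 336 = -274 kJ/mol.
The difference is -274 − (-229) = -45 kJ/mol, so low-spin lies lower.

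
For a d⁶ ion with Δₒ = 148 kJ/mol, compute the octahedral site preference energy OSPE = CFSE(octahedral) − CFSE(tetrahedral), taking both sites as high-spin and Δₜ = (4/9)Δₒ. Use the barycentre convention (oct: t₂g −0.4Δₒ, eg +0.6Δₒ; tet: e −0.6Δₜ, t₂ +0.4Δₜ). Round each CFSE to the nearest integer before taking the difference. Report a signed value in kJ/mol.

-20

Octahedral high-spin t₂g⁴ eg²: CFSE = -0.4 × 148 = -59 kJ/mol.
Tetrahedral: e³ t₂³, CFSE = 3(−0.6) + 3(+0.4) = -0.6Δₜ = -0.6 × (4/9) × 148 = -39 kJ/mol.
Subtracting, OSPE = -59 − (-39) = -20 kJ/mol.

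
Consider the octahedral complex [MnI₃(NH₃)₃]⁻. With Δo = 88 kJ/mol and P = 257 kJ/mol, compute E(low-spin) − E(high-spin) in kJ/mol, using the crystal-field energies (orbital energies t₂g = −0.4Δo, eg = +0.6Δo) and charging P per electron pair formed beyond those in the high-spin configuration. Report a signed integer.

338

Ligand charges: 3×(-1) from I⁻ and 3×(+0) from NH₃ sum to -3; with overall charge -1, Mn is +2.
Mn is in group 7, so Mn²⁺ is d⁵ (7 − 2 = 5).
In the high-spin limit (t₂g³ eg²) the orbital term is 0.0Δo = 0 kJ/mol, with no excess pairing.
Low-spin: t₂g⁵ eg⁰, orbital CFSE = -2.0Δo = -176 kJ/mol; plus 2 excess pairs × P = +514 kJ/mol; total 338 kJ/mol.
The difference is 338 − (0) = 338 kJ/mol, so high-spin lies lower.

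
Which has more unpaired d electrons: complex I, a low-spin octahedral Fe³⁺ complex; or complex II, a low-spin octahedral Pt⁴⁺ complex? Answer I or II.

I: Fe³⁺: group 8, so d-count = 8 − 3 = 5; t2g^5 e_g^0 → 1 unpaired.
II: Pt sits in group 10; removing 4 electrons leaves Pt⁴⁺ with 10 − 4 = 6 d electrons; t2g^6 e_g^0 → 0 unpaired.
So I has more unpaired electrons.

I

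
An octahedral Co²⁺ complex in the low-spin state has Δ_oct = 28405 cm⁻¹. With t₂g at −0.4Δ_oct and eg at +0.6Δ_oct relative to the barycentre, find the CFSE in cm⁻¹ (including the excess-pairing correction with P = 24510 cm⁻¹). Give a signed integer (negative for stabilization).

-26619

Co²⁺: group 9, so d-count = 9 − 2 = 7.
Electron filling gives t₂g⁶ eg¹.
CFSE(orbital) = 6×(-0.4Δ_oct) + 1×(0.6Δ_oct) = -1.8Δ_oct; with Δ_oct = 28405 cm⁻¹ that is -51129 cm⁻¹.
High-spin d⁷ would be t₂g⁵ eg² with 2 pairs; low-spin has 3, so 1 excess pair costs +1P = +24510 cm⁻¹.
Net CFSE = -51129 + 24510 = -26619 cm⁻¹.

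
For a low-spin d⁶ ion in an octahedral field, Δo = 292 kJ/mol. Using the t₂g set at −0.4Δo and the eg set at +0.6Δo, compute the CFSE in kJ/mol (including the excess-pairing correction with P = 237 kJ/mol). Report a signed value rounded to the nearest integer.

-227

The d⁶ electrons fill as t₂g⁶ eg⁰.
CFSE(orbital) = 6×(-0.4Δo) + 0×(0.6Δo) = -2.4Δo; with Δo = 292 kJ/mol that is -701 kJ/mol.
High-spin d⁶ would be t₂g⁴ eg² with 1 pair; low-spin has 3, so 2 excess pairs cost +2P = +474 kJ/mol.
Combining: -701 + 474 = -227 kJ/mol.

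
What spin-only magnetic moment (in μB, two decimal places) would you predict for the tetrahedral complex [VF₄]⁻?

Each F⁻ contributes -1; 4 × (-1) = -4. With overall charge -1, V is in the +3 oxidation state.
V³⁺: group 5, so d-count = 5 − 3 = 2.
With tetrahedral geometry the complex is necessarily high-spin.
Configuration: e² t₂⁰ → 2 unpaired electrons.
μ(spin-only) = √[2(2+2)] = √8 ≈ 2.83 μB.

2.83 μB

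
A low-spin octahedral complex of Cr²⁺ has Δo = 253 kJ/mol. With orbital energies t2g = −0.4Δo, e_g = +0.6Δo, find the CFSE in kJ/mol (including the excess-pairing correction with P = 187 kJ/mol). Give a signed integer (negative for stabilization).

-218

Cr²⁺: group 6, so d-count = 6 − 2 = 4.
Electron filling gives t2g^4 e_g^0.
Orbital CFSE = 4(-0.4) + 0(0.6) = -1.6Δo = -1.6 × 253 = -405 kJ/mol.
High-spin d⁴ would be t2g^3 e_g^1 with 0 pairs; low-spin has 1, so 1 excess pair costs +1P = +187 kJ/mol.
Net CFSE = -405 + 187 = -218 kJ/mol.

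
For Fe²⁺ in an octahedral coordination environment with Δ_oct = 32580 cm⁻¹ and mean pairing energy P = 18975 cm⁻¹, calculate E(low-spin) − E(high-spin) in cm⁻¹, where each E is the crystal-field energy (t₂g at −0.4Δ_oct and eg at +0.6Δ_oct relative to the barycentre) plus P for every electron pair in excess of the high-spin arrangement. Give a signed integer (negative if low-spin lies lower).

Fe is in group 8, so Fe²⁺ is d⁶ (8 − 2 = 6).
High-spin d⁶ fills as t₂g⁴ eg² with CFSE 4(−0.4) + 2(+0.6) = -0.4Δ_oct = -13032 cm⁻¹.
Low-spin: t₂g⁶ eg⁰, orbital CFSE = -2.4Δ_oct = -78192 cm⁻¹; plus 2 excess pairs × P = +37950 cm⁻¹; total -40242 cm⁻¹.
The difference is -40242 − (-13032) = -27210 cm⁻¹, so low-spin lies lower.

-27210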